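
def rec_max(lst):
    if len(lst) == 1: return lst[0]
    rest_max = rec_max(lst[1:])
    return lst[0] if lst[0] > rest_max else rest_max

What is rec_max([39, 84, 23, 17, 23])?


rec_max([39, 84, 23, 17, 23]): compare 39 with rec_max([84, 23, 17, 23])
rec_max([84, 23, 17, 23]): compare 84 with rec_max([23, 17, 23])
rec_max([23, 17, 23]): compare 23 with rec_max([17, 23])
rec_max([17, 23]): compare 17 with rec_max([23])
rec_max([23]) = 23  (base case)
Compare 17 with 23 -> 23
Compare 23 with 23 -> 23
Compare 84 with 23 -> 84
Compare 39 with 84 -> 84

84


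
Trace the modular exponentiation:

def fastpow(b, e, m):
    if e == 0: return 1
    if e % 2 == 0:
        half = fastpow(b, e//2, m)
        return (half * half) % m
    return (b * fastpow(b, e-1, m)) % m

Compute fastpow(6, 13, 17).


fastpow(6, 13, 17): e is odd, compute fastpow(6, 12, 17)
  fastpow(6, 12, 17): e is even, compute fastpow(6, 6, 17)
    fastpow(6, 6, 17): e is even, compute fastpow(6, 3, 17)
      fastpow(6, 3, 17): e is odd, compute fastpow(6, 2, 17)
        fastpow(6, 2, 17): e is even, compute fastpow(6, 1, 17)
          fastpow(6, 1, 17): e is odd, compute fastpow(6, 0, 17)
          fastpow(6, 0, 17) = 1
          (6 * 1) % 17 = 6
        half=6, (6*6) % 17 = 2
      (6 * 2) % 17 = 12
    half=12, (12*12) % 17 = 8
  half=8, (8*8) % 17 = 13
(6 * 13) % 17 = 10

10


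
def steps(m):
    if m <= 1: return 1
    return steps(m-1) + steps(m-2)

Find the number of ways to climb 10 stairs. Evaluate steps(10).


Building up from base cases:
steps(0) = 1
steps(1) = 1
steps(2) = steps(1) + steps(0) = 1 + 1 = 2
steps(3) = steps(2) + steps(1) = 2 + 1 = 3
steps(4) = steps(3) + steps(2) = 3 + 2 = 5
steps(5) = steps(4) + steps(3) = 5 + 3 = 8
steps(6) = steps(5) + steps(4) = 8 + 5 = 13
steps(7) = steps(6) + steps(5) = 13 + 8 = 21
steps(8) = steps(7) + steps(6) = 21 + 13 = 34
steps(9) = steps(8) + steps(7) = 34 + 21 = 55
steps(10) = steps(9) + steps(8) = 55 + 34 = 89

89


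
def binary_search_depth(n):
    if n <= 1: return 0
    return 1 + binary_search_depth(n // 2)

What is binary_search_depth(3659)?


3659 / 2 = 1829
1829 / 2 = 914
914 / 2 = 457
457 / 2 = 228
228 / 2 = 114
114 / 2 = 57
57 / 2 = 28
28 / 2 = 14
14 / 2 = 7
7 / 2 = 3
3 / 2 = 1
Reached 1 after 11 halvings

11


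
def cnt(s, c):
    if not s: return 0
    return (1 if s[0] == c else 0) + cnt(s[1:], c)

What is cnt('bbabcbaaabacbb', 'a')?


s[0]='b' != 'a' -> 0
s[0]='b' != 'a' -> 0
s[0]='a' == 'a' -> 1
s[0]='b' != 'a' -> 0
s[0]='c' != 'a' -> 0
s[0]='b' != 'a' -> 0
s[0]='a' == 'a' -> 1
s[0]='a' == 'a' -> 1
s[0]='a' == 'a' -> 1
s[0]='b' != 'a' -> 0
s[0]='a' == 'a' -> 1
s[0]='c' != 'a' -> 0
s[0]='b' != 'a' -> 0
s[0]='b' != 'a' -> 0
Sum: 0 + 0 + 1 + 0 + 0 + 0 + 1 + 1 + 1 + 0 + 1 + 0 + 0 + 0 = 5

5


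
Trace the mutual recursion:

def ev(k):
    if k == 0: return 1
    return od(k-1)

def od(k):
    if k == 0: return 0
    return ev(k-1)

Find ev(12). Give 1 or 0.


ev(12) = od(11)
od(11) = ev(10)
ev(10) = od(9)
od(9) = ev(8)
ev(8) = od(7)
od(7) = ev(6)
ev(6) = od(5)
od(5) = ev(4)
ev(4) = od(3)
od(3) = ev(2)
ev(2) = od(1)
od(1) = ev(0)
ev(0) = 1  (base case)
Result: 1

1


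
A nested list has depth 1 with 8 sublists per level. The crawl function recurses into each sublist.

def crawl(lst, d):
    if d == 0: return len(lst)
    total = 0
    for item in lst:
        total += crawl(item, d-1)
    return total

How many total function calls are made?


At depth 0 (root): 1 call
At depth 1: each of 1 parents calls crawl on 8 children = 8 calls
Total: 1 + 8 = 9

9


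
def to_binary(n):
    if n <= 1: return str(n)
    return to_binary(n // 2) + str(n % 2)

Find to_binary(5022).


to_binary(5022) = to_binary(2511) + '0'
to_binary(2511) = to_binary(1255) + '1'
to_binary(1255) = to_binary(627) + '1'
to_binary(627) = to_binary(313) + '1'
to_binary(313) = to_binary(156) + '1'
to_binary(156) = to_binary(78) + '0'
to_binary(78) = to_binary(39) + '0'
to_binary(39) = to_binary(19) + '1'
to_binary(19) = to_binary(9) + '1'
to_binary(9) = to_binary(4) + '1'
to_binary(4) = to_binary(2) + '0'
to_binary(2) = to_binary(1) + '0'
to_binary(1) = '1'  (base case)
Concatenating: '1' + '0' + '0' + '1' + '1' + '1' + '0' + '0' + '1' + '1' + '1' + '1' + '0' = '1001110011110'

1001110011110


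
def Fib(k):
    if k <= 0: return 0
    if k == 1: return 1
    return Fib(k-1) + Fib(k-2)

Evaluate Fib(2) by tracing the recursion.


Computing Fib(2) bottom-up:
Fib(0) = 0
Fib(1) = 1
Fib(2) = Fib(1) + Fib(0) = 1 + 0 = 1

1


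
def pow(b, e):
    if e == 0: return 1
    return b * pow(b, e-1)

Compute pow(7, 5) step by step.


pow(7, 5)
= 7 * pow(7, 4)
= 7 * 7 * pow(7, 3)
= 7 * 7 * 7 * pow(7, 2)
= 7 * 7 * 7 * 7 * pow(7, 1)
= 7 * 7 * 7 * 7 * 7 * pow(7, 0)
= 7 * 7 * 7 * 7 * 7 * 1
= 16807

16807


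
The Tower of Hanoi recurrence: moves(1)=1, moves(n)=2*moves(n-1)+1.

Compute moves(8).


moves(8) = 2 * moves(7) + 1
moves(7) = 2 * moves(6) + 1
moves(6) = 2 * moves(5) + 1
moves(5) = 2 * moves(4) + 1
moves(4) = 2 * moves(3) + 1
moves(3) = 2 * moves(2) + 1
moves(2) = 2 * moves(1) + 1
moves(1) = 1  (base case)
moves(2) = 2 * 1 + 1 = 3
moves(3) = 2 * 3 + 1 = 7
moves(4) = 2 * 7 + 1 = 15
moves(5) = 2 * 15 + 1 = 31
moves(6) = 2 * 31 + 1 = 63
moves(7) = 2 * 63 + 1 = 127
moves(8) = 2 * 127 + 1 = 255

255


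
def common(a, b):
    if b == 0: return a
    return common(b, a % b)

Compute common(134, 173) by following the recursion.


common(134, 173) = common(173, 134)
common(173, 134) = common(134, 39)
common(134, 39) = common(39, 17)
common(39, 17) = common(17, 5)
common(17, 5) = common(5, 2)
common(5, 2) = common(2, 1)
common(2, 1) = common(1, 0)
common(1, 0) = 1  (base case)

1


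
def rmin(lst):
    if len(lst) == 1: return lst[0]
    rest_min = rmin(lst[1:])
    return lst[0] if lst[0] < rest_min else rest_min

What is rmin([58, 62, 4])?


rmin([58, 62, 4]): compare 58 with rmin([62, 4])
rmin([62, 4]): compare 62 with rmin([4])
rmin([4]) = 4  (base case)
Compare 62 with 4 -> 4
Compare 58 with 4 -> 4

4


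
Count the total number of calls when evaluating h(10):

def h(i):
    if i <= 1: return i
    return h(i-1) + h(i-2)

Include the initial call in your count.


Let C(n) = total calls for h(n)
C(0) = 1, C(1) = 1
C(2) = 1 + C(1) + C(0) = 1 + 1 + 1 = 3
C(3) = 1 + C(2) + C(1) = 1 + 3 + 1 = 5
C(4) = 1 + C(3) + C(2) = 1 + 5 + 3 = 9
C(5) = 1 + C(4) + C(3) = 1 + 9 + 5 = 15
C(6) = 1 + C(5) + C(4) = 1 + 15 + 9 = 25
C(7) = 1 + C(6) + C(5) = 1 + 25 + 15 = 41
C(8) = 1 + C(7) + C(6) = 1 + 41 + 25 = 67
C(9) = 1 + C(8) + C(7) = 1 + 67 + 41 = 109
C(10) = 1 + C(9) + C(8) = 1 + 109 + 67 = 177

177


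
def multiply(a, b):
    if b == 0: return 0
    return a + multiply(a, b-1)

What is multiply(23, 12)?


multiply(23, 12) = 23 + multiply(23, 11)
multiply(23, 11) = 23 + multiply(23, 10)
multiply(23, 10) = 23 + multiply(23, 9)
multiply(23, 9) = 23 + multiply(23, 8)
multiply(23, 8) = 23 + multiply(23, 7)
multiply(23, 7) = 23 + multiply(23, 6)
multiply(23, 6) = 23 + multiply(23, 5)
multiply(23, 5) = 23 + multiply(23, 4)
multiply(23, 4) = 23 + multiply(23, 3)
multiply(23, 3) = 23 + multiply(23, 2)
multiply(23, 2) = 23 + multiply(23, 1)
multiply(23, 1) = 23 + multiply(23, 0)
multiply(23, 0) = 0  (base case)
Total: 23 + 23 + 23 + 23 + 23 + 23 + 23 + 23 + 23 + 23 + 23 + 23 + 0 = 276

276


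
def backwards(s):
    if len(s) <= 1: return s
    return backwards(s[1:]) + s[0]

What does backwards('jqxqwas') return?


backwards('jqxqwas') = backwards('qxqwas') + 'j'
backwards('qxqwas') = backwards('xqwas') + 'q'
backwards('xqwas') = backwards('qwas') + 'x'
backwards('qwas') = backwards('was') + 'q'
backwards('was') = backwards('as') + 'w'
backwards('as') = backwards('s') + 'a'
backwards('s') = 's'  (base case)
Concatenating: 's' + 'a' + 'w' + 'q' + 'x' + 'q' + 'j' = 'sawqxqj'

sawqxqj


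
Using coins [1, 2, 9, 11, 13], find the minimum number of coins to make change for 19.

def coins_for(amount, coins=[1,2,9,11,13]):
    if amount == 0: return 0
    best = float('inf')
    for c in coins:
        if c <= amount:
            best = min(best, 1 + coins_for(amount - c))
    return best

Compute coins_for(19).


Building up with DP:
coins_for(0) = 0
coins_for(1) = min(1+coins_for(0)=1+0=1) = 1
coins_for(2) = min(1+coins_for(1)=1+1=2, 1+coins_for(0)=1+0=1) = 1
coins_for(3) = min(1+coins_for(2)=1+1=2, 1+coins_for(1)=1+1=2) = 2
coins_for(4) = min(1+coins_for(3)=1+2=3, 1+coins_for(2)=1+1=2) = 2
coins_for(5) = min(1+coins_for(4)=1+2=3, 1+coins_for(3)=1+2=3) = 3
coins_for(6) = min(1+coins_for(5)=1+3=4, 1+coins_for(4)=1+2=3) = 3
coins_for(7) = min(1+coins_for(6)=1+3=4, 1+coins_for(5)=1+3=4) = 4
coins_for(8) = min(1+coins_for(7)=1+4=5, 1+coins_for(6)=1+3=4) = 4
coins_for(9) = min(1+coins_for(8)=1+4=5, 1+coins_for(7)=1+4=5, 1+coins_for(0)=1+0=1) = 1
coins_for(10) = min(1+coins_for(9)=1+1=2, 1+coins_for(8)=1+4=5, 1+coins_for(1)=1+1=2) = 2
coins_for(11) = min(1+coins_for(10)=1+2=3, 1+coins_for(9)=1+1=2, 1+coins_for(2)=1+1=2, 1+coins_for(0)=1+0=1) = 1
coins_for(12) = min(1+coins_for(11)=1+1=2, 1+coins_for(10)=1+2=3, 1+coins_for(3)=1+2=3, 1+coins_for(1)=1+1=2) = 2
coins_for(13) = min(1+coins_for(12)=1+2=3, 1+coins_for(11)=1+1=2, 1+coins_for(4)=1+2=3, 1+coins_for(2)=1+1=2, 1+coins_for(0)=1+0=1) = 1
coins_for(14) = min(1+coins_for(13)=1+1=2, 1+coins_for(12)=1+2=3, 1+coins_for(5)=1+3=4, 1+coins_for(3)=1+2=3, 1+coins_for(1)=1+1=2) = 2
coins_for(15) = min(1+coins_for(14)=1+2=3, 1+coins_for(13)=1+1=2, 1+coins_for(6)=1+3=4, 1+coins_for(4)=1+2=3, 1+coins_for(2)=1+1=2) = 2
coins_for(16) = min(1+coins_for(15)=1+2=3, 1+coins_for(14)=1+2=3, 1+coins_for(7)=1+4=5, 1+coins_for(5)=1+3=4, 1+coins_for(3)=1+2=3) = 3
coins_for(17) = min(1+coins_for(16)=1+3=4, 1+coins_for(15)=1+2=3, 1+coins_for(8)=1+4=5, 1+coins_for(6)=1+3=4, 1+coins_for(4)=1+2=3) = 3
coins_for(18) = min(1+coins_for(17)=1+3=4, 1+coins_for(16)=1+3=4, 1+coins_for(9)=1+1=2, 1+coins_for(7)=1+4=5, 1+coins_for(5)=1+3=4) = 2
coins_for(19) = min(1+coins_for(18)=1+2=3, 1+coins_for(17)=1+3=4, 1+coins_for(10)=1+2=3, 1+coins_for(8)=1+4=5, 1+coins_for(6)=1+3=4) = 3

3


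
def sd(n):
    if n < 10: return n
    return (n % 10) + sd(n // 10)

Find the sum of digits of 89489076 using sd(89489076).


sd(89489076) = 6 + sd(8948907)
sd(8948907) = 7 + sd(894890)
sd(894890) = 0 + sd(89489)
sd(89489) = 9 + sd(8948)
sd(8948) = 8 + sd(894)
sd(894) = 4 + sd(89)
sd(89) = 9 + sd(8)
sd(8) = 8  (base case)
Total: 6 + 7 + 0 + 9 + 8 + 4 + 9 + 8 = 51

51


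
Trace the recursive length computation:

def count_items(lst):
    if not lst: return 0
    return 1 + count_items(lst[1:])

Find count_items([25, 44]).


count_items([25, 44]) = 1 + count_items([44])
count_items([44]) = 1 + count_items([])
count_items([]) = 0  (base case)
Unwinding: 1 + 1 + 0 = 2

2


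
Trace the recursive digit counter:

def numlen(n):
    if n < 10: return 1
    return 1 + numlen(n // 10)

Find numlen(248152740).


numlen(248152740) = 1 + numlen(24815274)
numlen(24815274) = 1 + numlen(2481527)
numlen(2481527) = 1 + numlen(248152)
numlen(248152) = 1 + numlen(24815)
numlen(24815) = 1 + numlen(2481)
numlen(2481) = 1 + numlen(248)
numlen(248) = 1 + numlen(24)
numlen(24) = 1 + numlen(2)
numlen(2) = 1  (base case: 2 < 10)
Unwinding: 1 + 1 + 1 + 1 + 1 + 1 + 1 + 1 + 1 = 9

9


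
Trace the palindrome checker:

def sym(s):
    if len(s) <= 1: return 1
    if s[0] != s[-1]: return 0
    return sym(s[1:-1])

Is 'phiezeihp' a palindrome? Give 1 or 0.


sym('phiezeihp'): s[0]='p' == s[-1]='p' -> check sym('hiezeih')
sym('hiezeih'): s[0]='h' == s[-1]='h' -> check sym('iezei')
sym('iezei'): s[0]='i' == s[-1]='i' -> check sym('eze')
sym('eze'): s[0]='e' == s[-1]='e' -> check sym('z')
sym('z'): len <= 1 -> return 1  (base case)
Result: 1 (palindrome)

1


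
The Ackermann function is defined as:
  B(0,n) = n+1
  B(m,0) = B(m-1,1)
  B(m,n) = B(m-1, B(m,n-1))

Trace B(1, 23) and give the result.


B(1, 23) = B(0, B(1, 22))
  B(1, 22) = B(0, B(1, 21))
    B(1, 21) = B(0, B(1, 20))
      B(1, 20) = B(0, B(1, 19))
        B(1, 19) = B(0, B(1, 18))
          B(1, 18) = B(0, B(1, 17))
          B(1, 17) = B(0, B(1, 16))
          B(1, 16) = B(0, B(1, 15))
          B(1, 15) = B(0, B(1, 14))
          B(1, 14) = B(0, B(1, 13))
          B(1, 13) = B(0, B(1, 12))
          B(1, 12) = B(0, B(1, 11))
          B(1, 11) = B(0, B(1, 10))
          B(1, 10) = B(0, B(1, 9))
          B(1, 9) = B(0, B(1, 8))
          B(1, 8) = B(0, B(1, 7))
          B(1, 7) = B(0, B(1, 6))
          B(1, 6) = B(0, B(1, 5))
          B(1, 5) = B(0, B(1, 4))
          B(1, 4) = B(0, B(1, 3))
          B(1, 3) = B(0, B(1, 2))
          B(1, 2) = B(0, B(1, 1))
          B(1, 1) = B(0, B(1, 0))
          B(1, 0) = B(0, 1)
          B(0, 1) = 2
... (trace truncated)
Result: B(1, 23) = 25

25


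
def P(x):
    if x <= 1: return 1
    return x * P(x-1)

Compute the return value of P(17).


P(17)
= 17 * P(16)
= 17 * 16 * P(15)
= 17 * 16 * 15 * P(14)
= 17 * 16 * 15 * 14 * P(13)
= 17 * 16 * 15 * 14 * 13 * P(12)
= 17 * 16 * 15 * 14 * 13 * 12 * P(11)
= 17 * 16 * 15 * 14 * 13 * 12 * 11 * P(10)
= 17 * 16 * 15 * 14 * 13 * 12 * 11 * 10 * P(9)
= 17 * 16 * 15 * 14 * 13 * 12 * 11 * 10 * 9 * P(8)
= 17 * 16 * 15 * 14 * 13 * 12 * 11 * 10 * 9 * 8 * P(7)
= 17 * 16 * 15 * 14 * 13 * 12 * 11 * 10 * 9 * 8 * 7 * P(6)
= 17 * 16 * 15 * 14 * 13 * 12 * 11 * 10 * 9 * 8 * 7 * 6 * P(5)
= 17 * 16 * 15 * 14 * 13 * 12 * 11 * 10 * 9 * 8 * 7 * 6 * 5 * P(4)
= 17 * 16 * 15 * 14 * 13 * 12 * 11 * 10 * 9 * 8 * 7 * 6 * 5 * 4 * P(3)
= 17 * 16 * 15 * 14 * 13 * 12 * 11 * 10 * 9 * 8 * 7 * 6 * 5 * 4 * 3 * P(2)
= 17 * 16 * 15 * 14 * 13 * 12 * 11 * 10 * 9 * 8 * 7 * 6 * 5 * 4 * 3 * 2 * P(1)
= 17 * 16 * 15 * 14 * 13 * 12 * 11 * 10 * 9 * 8 * 7 * 6 * 5 * 4 * 3 * 2 * 1
= 355687428096000

355687428096000


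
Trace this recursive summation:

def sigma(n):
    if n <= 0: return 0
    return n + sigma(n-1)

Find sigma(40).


sigma(40)
= 40 + 39 + 38 + 37 + 36 + 35 + 34 + 33 + 32 + 31 + 30 + 29 + 28 + 27 + 26 + 25 + 24 + 23 + 22 + 21 + 20 + 19 + 18 + 17 + 16 + 15 + 14 + 13 + 12 + 11 + 10 + 9 + 8 + 7 + 6 + 5 + 4 + 3 + 2 + 1 + sigma(0)
= 40 + 39 + 38 + 37 + 36 + 35 + 34 + 33 + 32 + 31 + 30 + 29 + 28 + 27 + 26 + 25 + 24 + 23 + 22 + 21 + 20 + 19 + 18 + 17 + 16 + 15 + 14 + 13 + 12 + 11 + 10 + 9 + 8 + 7 + 6 + 5 + 4 + 3 + 2 + 1 + 0
= 820

820


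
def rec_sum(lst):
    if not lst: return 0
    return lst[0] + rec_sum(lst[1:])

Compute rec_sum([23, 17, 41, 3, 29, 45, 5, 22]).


rec_sum([23, 17, 41, 3, 29, 45, 5, 22]) = 23 + rec_sum([17, 41, 3, 29, 45, 5, 22])
rec_sum([17, 41, 3, 29, 45, 5, 22]) = 17 + rec_sum([41, 3, 29, 45, 5, 22])
rec_sum([41, 3, 29, 45, 5, 22]) = 41 + rec_sum([3, 29, 45, 5, 22])
rec_sum([3, 29, 45, 5, 22]) = 3 + rec_sum([29, 45, 5, 22])
rec_sum([29, 45, 5, 22]) = 29 + rec_sum([45, 5, 22])
rec_sum([45, 5, 22]) = 45 + rec_sum([5, 22])
rec_sum([5, 22]) = 5 + rec_sum([22])
rec_sum([22]) = 22 + rec_sum([])
rec_sum([]) = 0  (base case)
Total: 23 + 17 + 41 + 3 + 29 + 45 + 5 + 22 + 0 = 185

185


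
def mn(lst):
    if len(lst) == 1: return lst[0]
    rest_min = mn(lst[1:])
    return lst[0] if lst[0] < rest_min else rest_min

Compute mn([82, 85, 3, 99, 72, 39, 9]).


mn([82, 85, 3, 99, 72, 39, 9]): compare 82 with mn([85, 3, 99, 72, 39, 9])
mn([85, 3, 99, 72, 39, 9]): compare 85 with mn([3, 99, 72, 39, 9])
mn([3, 99, 72, 39, 9]): compare 3 with mn([99, 72, 39, 9])
mn([99, 72, 39, 9]): compare 99 with mn([72, 39, 9])
mn([72, 39, 9]): compare 72 with mn([39, 9])
mn([39, 9]): compare 39 with mn([9])
mn([9]) = 9  (base case)
Compare 39 with 9 -> 9
Compare 72 with 9 -> 9
Compare 99 with 9 -> 9
Compare 3 with 9 -> 3
Compare 85 with 3 -> 3
Compare 82 with 3 -> 3

3


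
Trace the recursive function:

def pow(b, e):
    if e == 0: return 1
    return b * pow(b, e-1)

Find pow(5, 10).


pow(5, 10)
= 5 * pow(5, 9)
= 5 * 5 * pow(5, 8)
= 5 * 5 * 5 * pow(5, 7)
= 5 * 5 * 5 * 5 * pow(5, 6)
= 5 * 5 * 5 * 5 * 5 * pow(5, 5)
= 5 * 5 * 5 * 5 * 5 * 5 * pow(5, 4)
= 5 * 5 * 5 * 5 * 5 * 5 * 5 * pow(5, 3)
= 5 * 5 * 5 * 5 * 5 * 5 * 5 * 5 * pow(5, 2)
= 5 * 5 * 5 * 5 * 5 * 5 * 5 * 5 * 5 * pow(5, 1)
= 5 * 5 * 5 * 5 * 5 * 5 * 5 * 5 * 5 * 5 * pow(5, 0)
= 5 * 5 * 5 * 5 * 5 * 5 * 5 * 5 * 5 * 5 * 1
= 9765625

9765625


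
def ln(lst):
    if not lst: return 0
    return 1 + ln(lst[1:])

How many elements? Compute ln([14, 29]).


ln([14, 29]) = 1 + ln([29])
ln([29]) = 1 + ln([])
ln([]) = 0  (base case)
Unwinding: 1 + 1 + 0 = 2

2


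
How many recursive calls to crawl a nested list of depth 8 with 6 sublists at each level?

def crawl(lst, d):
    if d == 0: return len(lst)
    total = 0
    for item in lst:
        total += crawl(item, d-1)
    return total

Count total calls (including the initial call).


At depth 0 (root): 1 call
At depth 1: each of 1 parents calls crawl on 6 children = 6 calls
At depth 2: each of 6 parents calls crawl on 6 children = 36 calls
At depth 3: each of 36 parents calls crawl on 6 children = 216 calls
At depth 4: each of 216 parents calls crawl on 6 children = 1296 calls
At depth 5: each of 1296 parents calls crawl on 6 children = 7776 calls
At depth 6: each of 7776 parents calls crawl on 6 children = 46656 calls
At depth 7: each of 46656 parents calls crawl on 6 children = 279936 calls
At depth 8: each of 279936 parents calls crawl on 6 children = 1679616 calls
Total: 1 + 6 + 36 + 216 + 1296 + 7776 + 46656 + 279936 + 1679616 = 2015539

2015539


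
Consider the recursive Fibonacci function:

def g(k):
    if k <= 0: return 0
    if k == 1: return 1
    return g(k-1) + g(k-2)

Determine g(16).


Computing g(16) bottom-up:
g(0) = 0
g(1) = 1
g(2) = g(1) + g(0) = 1 + 0 = 1
g(3) = g(2) + g(1) = 1 + 1 = 2
g(4) = g(3) + g(2) = 2 + 1 = 3
g(5) = g(4) + g(3) = 3 + 2 = 5
g(6) = g(5) + g(4) = 5 + 3 = 8
g(7) = g(6) + g(5) = 8 + 5 = 13
g(8) = g(7) + g(6) = 13 + 8 = 21
g(9) = g(8) + g(7) = 21 + 13 = 34
g(10) = g(9) + g(8) = 34 + 21 = 55
g(11) = g(10) + g(9) = 55 + 34 = 89
g(12) = g(11) + g(10) = 89 + 55 = 144
g(13) = g(12) + g(11) = 144 + 89 = 233
g(14) = g(13) + g(12) = 233 + 144 = 377
g(15) = g(14) + g(13) = 377 + 233 = 610
g(16) = g(15) + g(14) = 610 + 377 = 987

987


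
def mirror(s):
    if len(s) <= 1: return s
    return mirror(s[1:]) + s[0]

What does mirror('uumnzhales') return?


mirror('uumnzhales') = mirror('umnzhales') + 'u'
mirror('umnzhales') = mirror('mnzhales') + 'u'
mirror('mnzhales') = mirror('nzhales') + 'm'
mirror('nzhales') = mirror('zhales') + 'n'
mirror('zhales') = mirror('hales') + 'z'
mirror('hales') = mirror('ales') + 'h'
mirror('ales') = mirror('les') + 'a'
mirror('les') = mirror('es') + 'l'
mirror('es') = mirror('s') + 'e'
mirror('s') = 's'  (base case)
Concatenating: 's' + 'e' + 'l' + 'a' + 'h' + 'z' + 'n' + 'm' + 'u' + 'u' = 'selahznmuu'

selahznmuu


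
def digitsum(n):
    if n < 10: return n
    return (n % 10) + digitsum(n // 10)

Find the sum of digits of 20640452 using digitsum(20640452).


digitsum(20640452) = 2 + digitsum(2064045)
digitsum(2064045) = 5 + digitsum(206404)
digitsum(206404) = 4 + digitsum(20640)
digitsum(20640) = 0 + digitsum(2064)
digitsum(2064) = 4 + digitsum(206)
digitsum(206) = 6 + digitsum(20)
digitsum(20) = 0 + digitsum(2)
digitsum(2) = 2  (base case)
Total: 2 + 5 + 4 + 0 + 4 + 6 + 0 + 2 = 23

23


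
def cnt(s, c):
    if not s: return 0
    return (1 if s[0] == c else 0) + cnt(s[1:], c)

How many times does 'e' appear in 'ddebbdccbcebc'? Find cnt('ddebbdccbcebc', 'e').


s[0]='d' != 'e' -> 0
s[0]='d' != 'e' -> 0
s[0]='e' == 'e' -> 1
s[0]='b' != 'e' -> 0
s[0]='b' != 'e' -> 0
s[0]='d' != 'e' -> 0
s[0]='c' != 'e' -> 0
s[0]='c' != 'e' -> 0
s[0]='b' != 'e' -> 0
s[0]='c' != 'e' -> 0
s[0]='e' == 'e' -> 1
s[0]='b' != 'e' -> 0
s[0]='c' != 'e' -> 0
Sum: 0 + 0 + 1 + 0 + 0 + 0 + 0 + 0 + 0 + 0 + 1 + 0 + 0 = 2

2


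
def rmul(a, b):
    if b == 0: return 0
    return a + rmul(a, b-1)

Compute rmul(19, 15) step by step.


rmul(19, 15) = 19 + rmul(19, 14)
rmul(19, 14) = 19 + rmul(19, 13)
rmul(19, 13) = 19 + rmul(19, 12)
rmul(19, 12) = 19 + rmul(19, 11)
rmul(19, 11) = 19 + rmul(19, 10)
rmul(19, 10) = 19 + rmul(19, 9)
rmul(19, 9) = 19 + rmul(19, 8)
rmul(19, 8) = 19 + rmul(19, 7)
rmul(19, 7) = 19 + rmul(19, 6)
rmul(19, 6) = 19 + rmul(19, 5)
rmul(19, 5) = 19 + rmul(19, 4)
rmul(19, 4) = 19 + rmul(19, 3)
rmul(19, 3) = 19 + rmul(19, 2)
rmul(19, 2) = 19 + rmul(19, 1)
rmul(19, 1) = 19 + rmul(19, 0)
rmul(19, 0) = 0  (base case)
Total: 19 + 19 + 19 + 19 + 19 + 19 + 19 + 19 + 19 + 19 + 19 + 19 + 19 + 19 + 19 + 0 = 285

285


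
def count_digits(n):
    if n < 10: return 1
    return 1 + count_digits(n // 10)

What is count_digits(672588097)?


count_digits(672588097) = 1 + count_digits(67258809)
count_digits(67258809) = 1 + count_digits(6725880)
count_digits(6725880) = 1 + count_digits(672588)
count_digits(672588) = 1 + count_digits(67258)
count_digits(67258) = 1 + count_digits(6725)
count_digits(6725) = 1 + count_digits(672)
count_digits(672) = 1 + count_digits(67)
count_digits(67) = 1 + count_digits(6)
count_digits(6) = 1  (base case: 6 < 10)
Unwinding: 1 + 1 + 1 + 1 + 1 + 1 + 1 + 1 + 1 = 9

9


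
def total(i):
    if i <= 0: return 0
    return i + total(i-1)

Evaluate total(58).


total(58)
= 58 + 57 + 56 + 55 + 54 + 53 + 52 + 51 + 50 + 49 + 48 + 47 + 46 + 45 + 44 + 43 + 42 + 41 + 40 + 39 + 38 + 37 + 36 + 35 + 34 + 33 + 32 + 31 + 30 + 29 + 28 + 27 + 26 + 25 + 24 + 23 + 22 + 21 + 20 + 19 + 18 + 17 + 16 + 15 + 14 + 13 + 12 + 11 + 10 + 9 + 8 + 7 + 6 + 5 + 4 + 3 + 2 + 1 + total(0)
= 58 + 57 + 56 + 55 + 54 + 53 + 52 + 51 + 50 + 49 + 48 + 47 + 46 + 45 + 44 + 43 + 42 + 41 + 40 + 39 + 38 + 37 + 36 + 35 + 34 + 33 + 32 + 31 + 30 + 29 + 28 + 27 + 26 + 25 + 24 + 23 + 22 + 21 + 20 + 19 + 18 + 17 + 16 + 15 + 14 + 13 + 12 + 11 + 10 + 9 + 8 + 7 + 6 + 5 + 4 + 3 + 2 + 1 + 0
= 1711

1711


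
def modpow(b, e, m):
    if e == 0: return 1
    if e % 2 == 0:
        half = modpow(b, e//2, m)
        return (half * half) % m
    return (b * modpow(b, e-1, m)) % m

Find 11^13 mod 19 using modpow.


modpow(11, 13, 19): e is odd, compute modpow(11, 12, 19)
  modpow(11, 12, 19): e is even, compute modpow(11, 6, 19)
    modpow(11, 6, 19): e is even, compute modpow(11, 3, 19)
      modpow(11, 3, 19): e is odd, compute modpow(11, 2, 19)
        modpow(11, 2, 19): e is even, compute modpow(11, 1, 19)
          modpow(11, 1, 19): e is odd, compute modpow(11, 0, 19)
          modpow(11, 0, 19) = 1
          (11 * 1) % 19 = 11
        half=11, (11*11) % 19 = 7
      (11 * 7) % 19 = 1
    half=1, (1*1) % 19 = 1
  half=1, (1*1) % 19 = 1
(11 * 1) % 19 = 11

11


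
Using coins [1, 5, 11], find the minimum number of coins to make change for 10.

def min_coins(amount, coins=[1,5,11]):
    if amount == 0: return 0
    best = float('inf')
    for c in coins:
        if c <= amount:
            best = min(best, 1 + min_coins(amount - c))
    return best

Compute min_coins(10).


Building up with DP:
min_coins(0) = 0
min_coins(1) = min(1+min_coins(0)=1+0=1) = 1
min_coins(2) = min(1+min_coins(1)=1+1=2) = 2
min_coins(3) = min(1+min_coins(2)=1+2=3) = 3
min_coins(4) = min(1+min_coins(3)=1+3=4) = 4
min_coins(5) = min(1+min_coins(4)=1+4=5, 1+min_coins(0)=1+0=1) = 1
min_coins(6) = min(1+min_coins(5)=1+1=2, 1+min_coins(1)=1+1=2) = 2
min_coins(7) = min(1+min_coins(6)=1+2=3, 1+min_coins(2)=1+2=3) = 3
min_coins(8) = min(1+min_coins(7)=1+3=4, 1+min_coins(3)=1+3=4) = 4
min_coins(9) = min(1+min_coins(8)=1+4=5, 1+min_coins(4)=1+4=5) = 5
min_coins(10) = min(1+min_coins(9)=1+5=6, 1+min_coins(5)=1+1=2) = 2

2


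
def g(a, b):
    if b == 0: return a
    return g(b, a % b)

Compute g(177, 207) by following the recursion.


g(177, 207) = g(207, 177)
g(207, 177) = g(177, 30)
g(177, 30) = g(30, 27)
g(30, 27) = g(27, 3)
g(27, 3) = g(3, 0)
g(3, 0) = 3  (base case)

3


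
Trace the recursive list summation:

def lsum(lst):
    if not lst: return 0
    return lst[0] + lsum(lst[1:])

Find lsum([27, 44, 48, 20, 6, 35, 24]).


lsum([27, 44, 48, 20, 6, 35, 24]) = 27 + lsum([44, 48, 20, 6, 35, 24])
lsum([44, 48, 20, 6, 35, 24]) = 44 + lsum([48, 20, 6, 35, 24])
lsum([48, 20, 6, 35, 24]) = 48 + lsum([20, 6, 35, 24])
lsum([20, 6, 35, 24]) = 20 + lsum([6, 35, 24])
lsum([6, 35, 24]) = 6 + lsum([35, 24])
lsum([35, 24]) = 35 + lsum([24])
lsum([24]) = 24 + lsum([])
lsum([]) = 0  (base case)
Total: 27 + 44 + 48 + 20 + 6 + 35 + 24 + 0 = 204

204


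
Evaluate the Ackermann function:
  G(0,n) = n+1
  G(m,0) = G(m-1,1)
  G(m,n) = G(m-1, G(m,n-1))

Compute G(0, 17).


G(0, 17) = 18
Result: G(0, 17) = 18

18


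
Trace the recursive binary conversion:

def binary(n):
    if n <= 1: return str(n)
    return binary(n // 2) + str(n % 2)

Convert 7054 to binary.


binary(7054) = binary(3527) + '0'
binary(3527) = binary(1763) + '1'
binary(1763) = binary(881) + '1'
binary(881) = binary(440) + '1'
binary(440) = binary(220) + '0'
binary(220) = binary(110) + '0'
binary(110) = binary(55) + '0'
binary(55) = binary(27) + '1'
binary(27) = binary(13) + '1'
binary(13) = binary(6) + '1'
binary(6) = binary(3) + '0'
binary(3) = binary(1) + '1'
binary(1) = '1'  (base case)
Concatenating: '1' + '1' + '0' + '1' + '1' + '1' + '0' + '0' + '0' + '1' + '1' + '1' + '0' = '1101110001110'

1101110001110


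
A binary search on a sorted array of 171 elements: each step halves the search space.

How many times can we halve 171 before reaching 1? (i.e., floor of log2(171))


171 / 2 = 85
85 / 2 = 42
42 / 2 = 21
21 / 2 = 10
10 / 2 = 5
5 / 2 = 2
2 / 2 = 1
Reached 1 after 7 halvings

7


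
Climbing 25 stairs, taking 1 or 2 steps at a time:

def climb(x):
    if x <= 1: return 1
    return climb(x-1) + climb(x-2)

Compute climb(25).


Building up from base cases:
climb(0) = 1
climb(1) = 1
climb(2) = climb(1) + climb(0) = 1 + 1 = 2
climb(3) = climb(2) + climb(1) = 2 + 1 = 3
climb(4) = climb(3) + climb(2) = 3 + 2 = 5
climb(5) = climb(4) + climb(3) = 5 + 3 = 8
climb(6) = climb(5) + climb(4) = 8 + 5 = 13
climb(7) = climb(6) + climb(5) = 13 + 8 = 21
climb(8) = climb(7) + climb(6) = 21 + 13 = 34
climb(9) = climb(8) + climb(7) = 34 + 21 = 55
climb(10) = climb(9) + climb(8) = 55 + 34 = 89
climb(11) = climb(10) + climb(9) = 89 + 55 = 144
climb(12) = climb(11) + climb(10) = 144 + 89 = 233
climb(13) = climb(12) + climb(11) = 233 + 144 = 377
climb(14) = climb(13) + climb(12) = 377 + 233 = 610
climb(15) = climb(14) + climb(13) = 610 + 377 = 987
climb(16) = climb(15) + climb(14) = 987 + 610 = 1597
climb(17) = climb(16) + climb(15) = 1597 + 987 = 2584
climb(18) = climb(17) + climb(16) = 2584 + 1597 = 4181
climb(19) = climb(18) + climb(17) = 4181 + 2584 = 6765
climb(20) = climb(19) + climb(18) = 6765 + 4181 = 10946
climb(21) = climb(20) + climb(19) = 10946 + 6765 = 17711
climb(22) = climb(21) + climb(20) = 17711 + 10946 = 28657
climb(23) = climb(22) + climb(21) = 28657 + 17711 = 46368
climb(24) = climb(23) + climb(22) = 46368 + 28657 = 75025
climb(25) = climb(24) + climb(23) = 75025 + 46368 = 121393

121393


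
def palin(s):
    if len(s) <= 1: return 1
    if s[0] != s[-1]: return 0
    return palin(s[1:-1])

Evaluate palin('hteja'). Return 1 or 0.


palin('hteja'): s[0]='h' != s[-1]='a' -> return 0
Result: 0 (not a palindrome)

0


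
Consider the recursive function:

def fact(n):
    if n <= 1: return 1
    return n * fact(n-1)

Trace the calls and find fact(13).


fact(13)
= 13 * fact(12)
= 13 * 12 * fact(11)
= 13 * 12 * 11 * fact(10)
= 13 * 12 * 11 * 10 * fact(9)
= 13 * 12 * 11 * 10 * 9 * fact(8)
= 13 * 12 * 11 * 10 * 9 * 8 * fact(7)
= 13 * 12 * 11 * 10 * 9 * 8 * 7 * fact(6)
= 13 * 12 * 11 * 10 * 9 * 8 * 7 * 6 * fact(5)
= 13 * 12 * 11 * 10 * 9 * 8 * 7 * 6 * 5 * fact(4)
= 13 * 12 * 11 * 10 * 9 * 8 * 7 * 6 * 5 * 4 * fact(3)
= 13 * 12 * 11 * 10 * 9 * 8 * 7 * 6 * 5 * 4 * 3 * fact(2)
= 13 * 12 * 11 * 10 * 9 * 8 * 7 * 6 * 5 * 4 * 3 * 2 * fact(1)
= 13 * 12 * 11 * 10 * 9 * 8 * 7 * 6 * 5 * 4 * 3 * 2 * 1
= 6227020800

6227020800


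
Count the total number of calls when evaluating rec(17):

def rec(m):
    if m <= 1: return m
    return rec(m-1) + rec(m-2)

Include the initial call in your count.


Let C(n) = total calls for rec(n)
C(0) = 1, C(1) = 1
C(2) = 1 + C(1) + C(0) = 1 + 1 + 1 = 3
C(3) = 1 + C(2) + C(1) = 1 + 3 + 1 = 5
C(4) = 1 + C(3) + C(2) = 1 + 5 + 3 = 9
C(5) = 1 + C(4) + C(3) = 1 + 9 + 5 = 15
C(6) = 1 + C(5) + C(4) = 1 + 15 + 9 = 25
C(7) = 1 + C(6) + C(5) = 1 + 25 + 15 = 41
C(8) = 1 + C(7) + C(6) = 1 + 41 + 25 = 67
C(9) = 1 + C(8) + C(7) = 1 + 67 + 41 = 109
C(10) = 1 + C(9) + C(8) = 1 + 109 + 67 = 177
C(11) = 1 + C(10) + C(9) = 1 + 177 + 109 = 287
C(12) = 1 + C(11) + C(10) = 1 + 287 + 177 = 465
C(13) = 1 + C(12) + C(11) = 1 + 465 + 287 = 753
C(14) = 1 + C(13) + C(12) = 1 + 753 + 465 = 1219
C(15) = 1 + C(14) + C(13) = 1 + 1219 + 753 = 1973
C(16) = 1 + C(15) + C(14) = 1 + 1973 + 1219 = 3193
C(17) = 1 + C(16) + C(15) = 1 + 3193 + 1973 = 5167

5167


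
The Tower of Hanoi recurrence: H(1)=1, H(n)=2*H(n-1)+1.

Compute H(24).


H(24) = 2 * H(23) + 1
H(23) = 2 * H(22) + 1
H(22) = 2 * H(21) + 1
H(21) = 2 * H(20) + 1
H(20) = 2 * H(19) + 1
H(19) = 2 * H(18) + 1
H(18) = 2 * H(17) + 1
H(17) = 2 * H(16) + 1
H(16) = 2 * H(15) + 1
H(15) = 2 * H(14) + 1
H(14) = 2 * H(13) + 1
H(13) = 2 * H(12) + 1
H(12) = 2 * H(11) + 1
H(11) = 2 * H(10) + 1
H(10) = 2 * H(9) + 1
H(9) = 2 * H(8) + 1
H(8) = 2 * H(7) + 1
H(7) = 2 * H(6) + 1
H(6) = 2 * H(5) + 1
H(5) = 2 * H(4) + 1
H(4) = 2 * H(3) + 1
H(3) = 2 * H(2) + 1
H(2) = 2 * H(1) + 1
H(1) = 1  (base case)
H(2) = 2 * 1 + 1 = 3
H(3) = 2 * 3 + 1 = 7
H(4) = 2 * 7 + 1 = 15
H(5) = 2 * 15 + 1 = 31
H(6) = 2 * 31 + 1 = 63
H(7) = 2 * 63 + 1 = 127
H(8) = 2 * 127 + 1 = 255
H(9) = 2 * 255 + 1 = 511
H(10) = 2 * 511 + 1 = 1023
H(11) = 2 * 1023 + 1 = 2047
H(12) = 2 * 2047 + 1 = 4095
H(13) = 2 * 4095 + 1 = 8191
H(14) = 2 * 8191 + 1 = 16383
H(15) = 2 * 16383 + 1 = 32767
H(16) = 2 * 32767 + 1 = 65535
H(17) = 2 * 65535 + 1 = 131071
H(18) = 2 * 131071 + 1 = 262143
H(19) = 2 * 262143 + 1 = 524287
H(20) = 2 * 524287 + 1 = 1048575
H(21) = 2 * 1048575 + 1 = 2097151
H(22) = 2 * 2097151 + 1 = 4194303
H(23) = 2 * 4194303 + 1 = 8388607
H(24) = 2 * 8388607 + 1 = 16777215

16777215


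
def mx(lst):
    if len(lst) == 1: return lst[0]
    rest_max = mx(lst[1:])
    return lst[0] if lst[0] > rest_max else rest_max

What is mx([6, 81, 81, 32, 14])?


mx([6, 81, 81, 32, 14]): compare 6 with mx([81, 81, 32, 14])
mx([81, 81, 32, 14]): compare 81 with mx([81, 32, 14])
mx([81, 32, 14]): compare 81 with mx([32, 14])
mx([32, 14]): compare 32 with mx([14])
mx([14]) = 14  (base case)
Compare 32 with 14 -> 32
Compare 81 with 32 -> 81
Compare 81 with 81 -> 81
Compare 6 with 81 -> 81

81


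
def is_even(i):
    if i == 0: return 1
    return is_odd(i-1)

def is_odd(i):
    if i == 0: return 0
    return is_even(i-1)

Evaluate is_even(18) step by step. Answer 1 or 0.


is_even(18) = is_odd(17)
is_odd(17) = is_even(16)
is_even(16) = is_odd(15)
is_odd(15) = is_even(14)
is_even(14) = is_odd(13)
is_odd(13) = is_even(12)
is_even(12) = is_odd(11)
is_odd(11) = is_even(10)
is_even(10) = is_odd(9)
is_odd(9) = is_even(8)
is_even(8) = is_odd(7)
is_odd(7) = is_even(6)
is_even(6) = is_odd(5)
is_odd(5) = is_even(4)
is_even(4) = is_odd(3)
is_odd(3) = is_even(2)
is_even(2) = is_odd(1)
is_odd(1) = is_even(0)
is_even(0) = 1  (base case)
Result: 1

1


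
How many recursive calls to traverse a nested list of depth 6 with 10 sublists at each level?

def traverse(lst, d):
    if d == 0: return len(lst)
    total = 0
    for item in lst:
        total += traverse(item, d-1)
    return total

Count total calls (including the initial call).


At depth 0 (root): 1 call
At depth 1: each of 1 parents calls traverse on 10 children = 10 calls
At depth 2: each of 10 parents calls traverse on 10 children = 100 calls
At depth 3: each of 100 parents calls traverse on 10 children = 1000 calls
At depth 4: each of 1000 parents calls traverse on 10 children = 10000 calls
At depth 5: each of 10000 parents calls traverse on 10 children = 100000 calls
At depth 6: each of 100000 parents calls traverse on 10 children = 1000000 calls
Total: 1 + 10 + 100 + 1000 + 10000 + 100000 + 1000000 = 1111111

1111111


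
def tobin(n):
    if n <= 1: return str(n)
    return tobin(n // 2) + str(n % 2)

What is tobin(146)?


tobin(146) = tobin(73) + '0'
tobin(73) = tobin(36) + '1'
tobin(36) = tobin(18) + '0'
tobin(18) = tobin(9) + '0'
tobin(9) = tobin(4) + '1'
tobin(4) = tobin(2) + '0'
tobin(2) = tobin(1) + '0'
tobin(1) = '1'  (base case)
Concatenating: '1' + '0' + '0' + '1' + '0' + '0' + '1' + '0' = '10010010'

10010010


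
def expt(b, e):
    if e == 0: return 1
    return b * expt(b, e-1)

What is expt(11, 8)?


expt(11, 8)
= 11 * expt(11, 7)
= 11 * 11 * expt(11, 6)
= 11 * 11 * 11 * expt(11, 5)
= 11 * 11 * 11 * 11 * expt(11, 4)
= 11 * 11 * 11 * 11 * 11 * expt(11, 3)
= 11 * 11 * 11 * 11 * 11 * 11 * expt(11, 2)
= 11 * 11 * 11 * 11 * 11 * 11 * 11 * expt(11, 1)
= 11 * 11 * 11 * 11 * 11 * 11 * 11 * 11 * expt(11, 0)
= 11 * 11 * 11 * 11 * 11 * 11 * 11 * 11 * 1
= 214358881

214358881


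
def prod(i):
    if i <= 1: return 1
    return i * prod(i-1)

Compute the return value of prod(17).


prod(17)
= 17 * prod(16)
= 17 * 16 * prod(15)
= 17 * 16 * 15 * prod(14)
= 17 * 16 * 15 * 14 * prod(13)
= 17 * 16 * 15 * 14 * 13 * prod(12)
= 17 * 16 * 15 * 14 * 13 * 12 * prod(11)
= 17 * 16 * 15 * 14 * 13 * 12 * 11 * prod(10)
= 17 * 16 * 15 * 14 * 13 * 12 * 11 * 10 * prod(9)
= 17 * 16 * 15 * 14 * 13 * 12 * 11 * 10 * 9 * prod(8)
= 17 * 16 * 15 * 14 * 13 * 12 * 11 * 10 * 9 * 8 * prod(7)
= 17 * 16 * 15 * 14 * 13 * 12 * 11 * 10 * 9 * 8 * 7 * prod(6)
= 17 * 16 * 15 * 14 * 13 * 12 * 11 * 10 * 9 * 8 * 7 * 6 * prod(5)
= 17 * 16 * 15 * 14 * 13 * 12 * 11 * 10 * 9 * 8 * 7 * 6 * 5 * prod(4)
= 17 * 16 * 15 * 14 * 13 * 12 * 11 * 10 * 9 * 8 * 7 * 6 * 5 * 4 * prod(3)
= 17 * 16 * 15 * 14 * 13 * 12 * 11 * 10 * 9 * 8 * 7 * 6 * 5 * 4 * 3 * prod(2)
= 17 * 16 * 15 * 14 * 13 * 12 * 11 * 10 * 9 * 8 * 7 * 6 * 5 * 4 * 3 * 2 * prod(1)
= 17 * 16 * 15 * 14 * 13 * 12 * 11 * 10 * 9 * 8 * 7 * 6 * 5 * 4 * 3 * 2 * 1
= 355687428096000

355687428096000


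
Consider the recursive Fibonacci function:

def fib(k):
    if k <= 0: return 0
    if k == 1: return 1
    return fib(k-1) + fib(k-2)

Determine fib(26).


Computing fib(26) bottom-up:
fib(0) = 0
fib(1) = 1
fib(2) = fib(1) + fib(0) = 1 + 0 = 1
fib(3) = fib(2) + fib(1) = 1 + 1 = 2
fib(4) = fib(3) + fib(2) = 2 + 1 = 3
fib(5) = fib(4) + fib(3) = 3 + 2 = 5
fib(6) = fib(5) + fib(4) = 5 + 3 = 8
fib(7) = fib(6) + fib(5) = 8 + 5 = 13
fib(8) = fib(7) + fib(6) = 13 + 8 = 21
fib(9) = fib(8) + fib(7) = 21 + 13 = 34
fib(10) = fib(9) + fib(8) = 34 + 21 = 55
fib(11) = fib(10) + fib(9) = 55 + 34 = 89
fib(12) = fib(11) + fib(10) = 89 + 55 = 144
fib(13) = fib(12) + fib(11) = 144 + 89 = 233
fib(14) = fib(13) + fib(12) = 233 + 144 = 377
fib(15) = fib(14) + fib(13) = 377 + 233 = 610
fib(16) = fib(15) + fib(14) = 610 + 377 = 987
fib(17) = fib(16) + fib(15) = 987 + 610 = 1597
fib(18) = fib(17) + fib(16) = 1597 + 987 = 2584
fib(19) = fib(18) + fib(17) = 2584 + 1597 = 4181
fib(20) = fib(19) + fib(18) = 4181 + 2584 = 6765
fib(21) = fib(20) + fib(19) = 6765 + 4181 = 10946
fib(22) = fib(21) + fib(20) = 10946 + 6765 = 17711
fib(23) = fib(22) + fib(21) = 17711 + 10946 = 28657
fib(24) = fib(23) + fib(22) = 28657 + 17711 = 46368
fib(25) = fib(24) + fib(23) = 46368 + 28657 = 75025
fib(26) = fib(25) + fib(24) = 75025 + 46368 = 121393

121393


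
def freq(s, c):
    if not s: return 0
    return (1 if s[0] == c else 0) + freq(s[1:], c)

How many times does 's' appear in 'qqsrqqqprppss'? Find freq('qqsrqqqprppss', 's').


s[0]='q' != 's' -> 0
s[0]='q' != 's' -> 0
s[0]='s' == 's' -> 1
s[0]='r' != 's' -> 0
s[0]='q' != 's' -> 0
s[0]='q' != 's' -> 0
s[0]='q' != 's' -> 0
s[0]='p' != 's' -> 0
s[0]='r' != 's' -> 0
s[0]='p' != 's' -> 0
s[0]='p' != 's' -> 0
s[0]='s' == 's' -> 1
s[0]='s' == 's' -> 1
Sum: 0 + 0 + 1 + 0 + 0 + 0 + 0 + 0 + 0 + 0 + 0 + 1 + 1 = 3

3


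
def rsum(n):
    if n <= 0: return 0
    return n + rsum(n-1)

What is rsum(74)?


rsum(74)
= 74 + 73 + 72 + 71 + 70 + 69 + 68 + 67 + 66 + 65 + 64 + 63 + 62 + 61 + 60 + 59 + 58 + 57 + 56 + 55 + 54 + 53 + 52 + 51 + 50 + 49 + 48 + 47 + 46 + 45 + 44 + 43 + 42 + 41 + 40 + 39 + 38 + 37 + 36 + 35 + 34 + 33 + 32 + 31 + 30 + 29 + 28 + 27 + 26 + 25 + 24 + 23 + 22 + 21 + 20 + 19 + 18 + 17 + 16 + 15 + 14 + 13 + 12 + 11 + 10 + 9 + 8 + 7 + 6 + 5 + 4 + 3 + 2 + 1 + rsum(0)
= 74 + 73 + 72 + 71 + 70 + 69 + 68 + 67 + 66 + 65 + 64 + 63 + 62 + 61 + 60 + 59 + 58 + 57 + 56 + 55 + 54 + 53 + 52 + 51 + 50 + 49 + 48 + 47 + 46 + 45 + 44 + 43 + 42 + 41 + 40 + 39 + 38 + 37 + 36 + 35 + 34 + 33 + 32 + 31 + 30 + 29 + 28 + 27 + 26 + 25 + 24 + 23 + 22 + 21 + 20 + 19 + 18 + 17 + 16 + 15 + 14 + 13 + 12 + 11 + 10 + 9 + 8 + 7 + 6 + 5 + 4 + 3 + 2 + 1 + 0
= 2775

2775


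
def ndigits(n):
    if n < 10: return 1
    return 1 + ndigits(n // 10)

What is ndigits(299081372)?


ndigits(299081372) = 1 + ndigits(29908137)
ndigits(29908137) = 1 + ndigits(2990813)
ndigits(2990813) = 1 + ndigits(299081)
ndigits(299081) = 1 + ndigits(29908)
ndigits(29908) = 1 + ndigits(2990)
ndigits(2990) = 1 + ndigits(299)
ndigits(299) = 1 + ndigits(29)
ndigits(29) = 1 + ndigits(2)
ndigits(2) = 1  (base case: 2 < 10)
Unwinding: 1 + 1 + 1 + 1 + 1 + 1 + 1 + 1 + 1 = 9

9


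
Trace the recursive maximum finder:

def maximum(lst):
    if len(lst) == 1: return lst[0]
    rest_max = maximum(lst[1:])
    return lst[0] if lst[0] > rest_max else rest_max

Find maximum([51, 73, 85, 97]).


maximum([51, 73, 85, 97]): compare 51 with maximum([73, 85, 97])
maximum([73, 85, 97]): compare 73 with maximum([85, 97])
maximum([85, 97]): compare 85 with maximum([97])
maximum([97]) = 97  (base case)
Compare 85 with 97 -> 97
Compare 73 with 97 -> 97
Compare 51 with 97 -> 97

97


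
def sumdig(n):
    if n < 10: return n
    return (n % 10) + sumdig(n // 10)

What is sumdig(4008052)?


sumdig(4008052) = 2 + sumdig(400805)
sumdig(400805) = 5 + sumdig(40080)
sumdig(40080) = 0 + sumdig(4008)
sumdig(4008) = 8 + sumdig(400)
sumdig(400) = 0 + sumdig(40)
sumdig(40) = 0 + sumdig(4)
sumdig(4) = 4  (base case)
Total: 2 + 5 + 0 + 8 + 0 + 0 + 4 = 19

19


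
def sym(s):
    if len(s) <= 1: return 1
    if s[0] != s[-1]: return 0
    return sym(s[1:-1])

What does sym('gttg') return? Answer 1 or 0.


sym('gttg'): s[0]='g' == s[-1]='g' -> check sym('tt')
sym('tt'): s[0]='t' == s[-1]='t' -> check sym('')
sym(''): len <= 1 -> return 1  (base case)
Result: 1 (palindrome)

1


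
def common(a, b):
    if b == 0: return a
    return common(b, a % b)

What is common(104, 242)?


common(104, 242) = common(242, 104)
common(242, 104) = common(104, 34)
common(104, 34) = common(34, 2)
common(34, 2) = common(2, 0)
common(2, 0) = 2  (base case)

2


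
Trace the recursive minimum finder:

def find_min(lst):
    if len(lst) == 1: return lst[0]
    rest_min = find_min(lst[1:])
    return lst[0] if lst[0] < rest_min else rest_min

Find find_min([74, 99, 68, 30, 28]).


find_min([74, 99, 68, 30, 28]): compare 74 with find_min([99, 68, 30, 28])
find_min([99, 68, 30, 28]): compare 99 with find_min([68, 30, 28])
find_min([68, 30, 28]): compare 68 with find_min([30, 28])
find_min([30, 28]): compare 30 with find_min([28])
find_min([28]) = 28  (base case)
Compare 30 with 28 -> 28
Compare 68 with 28 -> 28
Compare 99 with 28 -> 28
Compare 74 with 28 -> 28

28


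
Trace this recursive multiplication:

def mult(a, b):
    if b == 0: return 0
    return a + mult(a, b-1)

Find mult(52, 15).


mult(52, 15) = 52 + mult(52, 14)
mult(52, 14) = 52 + mult(52, 13)
mult(52, 13) = 52 + mult(52, 12)
mult(52, 12) = 52 + mult(52, 11)
mult(52, 11) = 52 + mult(52, 10)
mult(52, 10) = 52 + mult(52, 9)
mult(52, 9) = 52 + mult(52, 8)
mult(52, 8) = 52 + mult(52, 7)
mult(52, 7) = 52 + mult(52, 6)
mult(52, 6) = 52 + mult(52, 5)
mult(52, 5) = 52 + mult(52, 4)
mult(52, 4) = 52 + mult(52, 3)
mult(52, 3) = 52 + mult(52, 2)
mult(52, 2) = 52 + mult(52, 1)
mult(52, 1) = 52 + mult(52, 0)
mult(52, 0) = 0  (base case)
Total: 52 + 52 + 52 + 52 + 52 + 52 + 52 + 52 + 52 + 52 + 52 + 52 + 52 + 52 + 52 + 0 = 780

780


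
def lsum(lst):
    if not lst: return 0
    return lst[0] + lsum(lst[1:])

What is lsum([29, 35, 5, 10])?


lsum([29, 35, 5, 10]) = 29 + lsum([35, 5, 10])
lsum([35, 5, 10]) = 35 + lsum([5, 10])
lsum([5, 10]) = 5 + lsum([10])
lsum([10]) = 10 + lsum([])
lsum([]) = 0  (base case)
Total: 29 + 35 + 5 + 10 + 0 = 79

79


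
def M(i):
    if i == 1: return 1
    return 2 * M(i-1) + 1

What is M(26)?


M(26) = 2 * M(25) + 1
M(25) = 2 * M(24) + 1
M(24) = 2 * M(23) + 1
M(23) = 2 * M(22) + 1
M(22) = 2 * M(21) + 1
M(21) = 2 * M(20) + 1
M(20) = 2 * M(19) + 1
M(19) = 2 * M(18) + 1
M(18) = 2 * M(17) + 1
M(17) = 2 * M(16) + 1
M(16) = 2 * M(15) + 1
M(15) = 2 * M(14) + 1
M(14) = 2 * M(13) + 1
M(13) = 2 * M(12) + 1
M(12) = 2 * M(11) + 1
M(11) = 2 * M(10) + 1
M(10) = 2 * M(9) + 1
M(9) = 2 * M(8) + 1
M(8) = 2 * M(7) + 1
M(7) = 2 * M(6) + 1
M(6) = 2 * M(5) + 1
M(5) = 2 * M(4) + 1
M(4) = 2 * M(3) + 1
M(3) = 2 * M(2) + 1
M(2) = 2 * M(1) + 1
M(1) = 1  (base case)
M(2) = 2 * 1 + 1 = 3
M(3) = 2 * 3 + 1 = 7
M(4) = 2 * 7 + 1 = 15
M(5) = 2 * 15 + 1 = 31
M(6) = 2 * 31 + 1 = 63
M(7) = 2 * 63 + 1 = 127
M(8) = 2 * 127 + 1 = 255
M(9) = 2 * 255 + 1 = 511
M(10) = 2 * 511 + 1 = 1023
M(11) = 2 * 1023 + 1 = 2047
M(12) = 2 * 2047 + 1 = 4095
M(13) = 2 * 4095 + 1 = 8191
M(14) = 2 * 8191 + 1 = 16383
M(15) = 2 * 16383 + 1 = 32767
M(16) = 2 * 32767 + 1 = 65535
M(17) = 2 * 65535 + 1 = 131071
M(18) = 2 * 131071 + 1 = 262143
M(19) = 2 * 262143 + 1 = 524287
M(20) = 2 * 524287 + 1 = 1048575
M(21) = 2 * 1048575 + 1 = 2097151
M(22) = 2 * 2097151 + 1 = 4194303
M(23) = 2 * 4194303 + 1 = 8388607
M(24) = 2 * 8388607 + 1 = 16777215
M(25) = 2 * 16777215 + 1 = 33554431
M(26) = 2 * 33554431 + 1 = 67108863

67108863
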